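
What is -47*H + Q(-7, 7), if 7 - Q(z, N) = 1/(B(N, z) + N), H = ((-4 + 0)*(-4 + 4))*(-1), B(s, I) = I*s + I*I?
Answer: 48/7 ≈ 6.8571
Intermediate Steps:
B(s, I) = I**2 + I*s (B(s, I) = I*s + I**2 = I**2 + I*s)
H = 0 (H = -4*0*(-1) = 0*(-1) = 0)
Q(z, N) = 7 - 1/(N + z*(N + z)) (Q(z, N) = 7 - 1/(z*(z + N) + N) = 7 - 1/(z*(N + z) + N) = 7 - 1/(N + z*(N + z)))
-47*H + Q(-7, 7) = -47*0 + (-1 + 7*7 + 7*(-7)*(7 - 7))/(7 - 7*(7 - 7)) = 0 + (-1 + 49 + 7*(-7)*0)/(7 - 7*0) = 0 + (-1 + 49 + 0)/(7 + 0) = 0 + 48/7 = 48/7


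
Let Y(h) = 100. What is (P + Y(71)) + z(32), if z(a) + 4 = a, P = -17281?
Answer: -17153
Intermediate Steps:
z(a) = -4 + a
(P + Y(71)) + z(32) = (-17281 + 100) + (-4 + 32) = -17181 + 28 = -17153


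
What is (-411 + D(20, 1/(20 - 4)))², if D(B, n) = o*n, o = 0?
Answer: 168921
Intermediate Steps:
D(B, n) = 0 (D(B, n) = 0*n = 0)
(-411 + D(20, 1/(20 - 4)))² = (-411 + 0)² = (-411)² = 168921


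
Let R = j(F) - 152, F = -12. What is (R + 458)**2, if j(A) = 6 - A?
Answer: 104976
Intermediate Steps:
R = -134 (R = (6 - 1*(-12)) - 152 = (6 + 12) - 152 = 18 - 152 = -134)
(R + 458)**2 = (-134 + 458)**2 = 324**2 = 104976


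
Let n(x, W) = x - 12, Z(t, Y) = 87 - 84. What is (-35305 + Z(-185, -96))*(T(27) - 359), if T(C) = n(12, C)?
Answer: 12673418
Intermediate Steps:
Z(t, Y) = 3
n(x, W) = -12 + x
T(C) = 0 (T(C) = -12 + 12 = 0)
(-35305 + Z(-185, -96))*(T(27) - 359) = (-35305 + 3)*(0 - 359) = -35302*(-359) = 12673418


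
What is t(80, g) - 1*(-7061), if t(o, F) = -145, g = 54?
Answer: 6916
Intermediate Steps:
t(80, g) - 1*(-7061) = -145 - 1*(-7061) = -145 + 7061 = 6916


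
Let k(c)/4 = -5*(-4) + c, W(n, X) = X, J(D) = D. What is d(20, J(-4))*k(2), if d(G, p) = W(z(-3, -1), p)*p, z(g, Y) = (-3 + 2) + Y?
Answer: 1408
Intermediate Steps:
z(g, Y) = -1 + Y
d(G, p) = p² (d(G, p) = p*p = p²)
k(c) = 80 + 4*c (k(c) = 4*(-5*(-4) + c) = 4*(20 + c) = 80 + 4*c)
d(20, J(-4))*k(2) = (-4)²*(80 + 4*2) = 16*(80 + 8) = 16*88 = 1408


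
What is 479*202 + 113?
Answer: 96871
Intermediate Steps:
479*202 + 113 = 96758 + 113 = 96871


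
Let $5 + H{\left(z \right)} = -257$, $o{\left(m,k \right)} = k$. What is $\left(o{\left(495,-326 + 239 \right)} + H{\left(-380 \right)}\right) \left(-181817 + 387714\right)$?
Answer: $-71858053$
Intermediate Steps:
$H{\left(z \right)} = -262$ ($H{\left(z \right)} = -5 - 257 = -262$)
$\left(o{\left(495,-326 + 239 \right)} + H{\left(-380 \right)}\right) \left(-181817 + 387714\right) = \left(\left(-326 + 239\right) - 262\right) \left(-181817 + 387714\right) = \left(-87 - 262\right) 205897 = \left(-349\right) 205897 = -71858053$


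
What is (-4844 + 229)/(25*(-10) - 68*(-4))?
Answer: -4615/22 ≈ -209.77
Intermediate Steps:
(-4844 + 229)/(25*(-10) - 68*(-4)) = -4615/(-250 + 272) = -4615/22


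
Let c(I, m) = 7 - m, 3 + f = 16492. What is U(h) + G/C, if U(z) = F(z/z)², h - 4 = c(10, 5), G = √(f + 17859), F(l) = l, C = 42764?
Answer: 1 + √8587/21382 ≈ 1.0043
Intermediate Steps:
f = 16489 (f = -3 + 16492 = 16489)
G = 2*√8587 (G = √(16489 + 17859) = √34348 = 2*√8587 ≈ 185.33)
h = 6 (h = 4 + (7 - 1*5) = 4 + (7 - 5) = 4 + 2 = 6)
U(z) = 1 (U(z) = (z/z)² = 1² = 1)
U(h) + G/C = 1 + (2*√8587)/42764 = 1 + (2*√8587)*(1/42764) = 1 + √8587/21382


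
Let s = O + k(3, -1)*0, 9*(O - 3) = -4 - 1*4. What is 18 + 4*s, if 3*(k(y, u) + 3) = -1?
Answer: 238/9 ≈ 26.444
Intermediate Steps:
O = 19/9 (O = 3 + (-4 - 1*4)/9 = 3 + (-4 - 4)/9 = 3 + (⅑)*(-8) = 3 - 8/9 = 19/9 ≈ 2.1111)
k(y, u) = -10/3 (k(y, u) = -3 + (⅓)*(-1) = -3 - ⅓ = -10/3)
s = 19/9 (s = 19/9 - 10/3*0 = 19/9 + 0 = 19/9 ≈ 2.1111)
18 + 4*s = 18 + 4*(19/9) = 18 + 76/9 = 238/9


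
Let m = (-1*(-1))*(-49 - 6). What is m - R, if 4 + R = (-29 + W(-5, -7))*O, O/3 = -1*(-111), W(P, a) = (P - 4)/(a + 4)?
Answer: 8607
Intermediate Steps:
W(P, a) = (-4 + P)/(4 + a)
O = 333 (O = 3*(-1*(-111)) = 3*111 = 333)
R = -8662 (R = -4 + (-29 + (-4 - 5)/(4 - 7))*333 = -4 + (-29 - 9/(-3))*333 = -4 + (-29 - ⅓*(-9))*333 = -4 + (-29 + 3)*333 = -4 - 26*333 = -4 - 8658 = -8662)
m = -55 (m = 1*(-55) = -55)
m - R = -55 - 1*(-8662) = -55 + 8662 = 8607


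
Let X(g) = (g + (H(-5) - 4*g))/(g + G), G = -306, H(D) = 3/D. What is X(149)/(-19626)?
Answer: -373/2567735 ≈ -0.00014526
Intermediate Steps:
X(g) = (-3/5 - 3*g)/(-306 + g) (X(g) = (g + (3/(-5) - 4*g))/(g - 306) = (g + (3*(-1/5) - 4*g))/(-306 + g) = (g + (-3/5 - 4*g))/(-306 + g) = (-3/5 - 3*g)/(-306 + g))
X(149)/(-19626) = (3*(-1 - 5*149)/(5*(-306 + 149)))/(-19626) = ((3/5)*(-1 - 745)/(-157))*(-1/19626) = ((3/5)*(-1/157)*(-746))*(-1/19626) = (2238/785)*(-1/19626) = -373/2567735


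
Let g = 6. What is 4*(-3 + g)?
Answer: 12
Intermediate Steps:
4*(-3 + g) = 4*(-3 + 6) = 4*3 = 12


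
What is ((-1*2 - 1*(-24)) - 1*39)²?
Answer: 289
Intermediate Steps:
((-1*2 - 1*(-24)) - 1*39)² = ((-2 + 24) - 39)² = (22 - 39)² = (-17)² = 289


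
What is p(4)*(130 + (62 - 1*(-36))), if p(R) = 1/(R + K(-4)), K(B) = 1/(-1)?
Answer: 76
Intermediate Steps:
K(B) = -1
p(R) = 1/(-1 + R) (p(R) = 1/(R - 1) = 1/(-1 + R))
p(4)*(130 + (62 - 1*(-36))) = (130 + (62 - 1*(-36)))/(-1 + 4) = (130 + (62 + 36))/3 = (130 + 98)/3 = (⅓)*228 = 76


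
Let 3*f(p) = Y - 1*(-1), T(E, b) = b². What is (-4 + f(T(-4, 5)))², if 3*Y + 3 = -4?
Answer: 1600/81 ≈ 19.753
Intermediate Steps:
Y = -7/3 (Y = -1 + (⅓)*(-4) = -1 - 4/3 = -7/3 ≈ -2.3333)
f(p) = -4/9 (f(p) = (-7/3 - 1*(-1))/3 = (-7/3 + 1)/3 = (⅓)*(-4/3) = -4/9)
(-4 + f(T(-4, 5)))² = (-4 - 4/9)² = (-40/9)² = 1600/81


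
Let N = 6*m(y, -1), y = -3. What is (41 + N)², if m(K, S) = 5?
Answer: 5041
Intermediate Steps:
N = 30 (N = 6*5 = 30)
(41 + N)² = (41 + 30)² = 71² = 5041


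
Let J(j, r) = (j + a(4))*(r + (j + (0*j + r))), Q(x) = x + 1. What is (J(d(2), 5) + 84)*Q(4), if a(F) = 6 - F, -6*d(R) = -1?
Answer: 19085/36 ≈ 530.14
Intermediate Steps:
Q(x) = 1 + x
d(R) = ⅙ (d(R) = -⅙*(-1) = ⅙)
J(j, r) = (2 + j)*(j + 2*r) (J(j, r) = (j + (6 - 1*4))*(r + (j + (0*j + r))) = (j + (6 - 4))*(r + (j + (0 + r))) = (j + 2)*(r + (j + r)) = (2 + j)*(j + 2*r))
(J(d(2), 5) + 84)*Q(4) = (((⅙)² + 2*(⅙) + 4*5 + 2*(⅙)*5) + 84)*(1 + 4) = ((1/36 + ⅓ + 20 + 5/3) + 84)*5 = (793/36 + 84)*5 = (3817/36)*5 = 19085/36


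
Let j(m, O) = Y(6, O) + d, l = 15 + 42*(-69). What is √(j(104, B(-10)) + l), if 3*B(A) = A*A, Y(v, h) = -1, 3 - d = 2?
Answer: 31*I*√3 ≈ 53.694*I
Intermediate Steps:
d = 1 (d = 3 - 1*2 = 3 - 2 = 1)
l = -2883 (l = 15 - 2898 = -2883)
B(A) = A²/3 (B(A) = (A*A)/3 = A²/3)
j(m, O) = 0 (j(m, O) = -1 + 1 = 0)
√(j(104, B(-10)) + l) = √(0 - 2883) = √(-2883) = 31*I*√3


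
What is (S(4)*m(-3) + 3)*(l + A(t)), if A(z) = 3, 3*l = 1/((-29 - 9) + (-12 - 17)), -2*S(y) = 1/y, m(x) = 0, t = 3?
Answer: 602/67 ≈ 8.9851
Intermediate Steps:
S(y) = -1/(2*y)
l = -1/201 (l = 1/(3*((-29 - 9) + (-12 - 17))) = 1/(3*(-38 - 29)) = (⅓)/(-67) = (⅓)*(-1/67) = -1/201 ≈ -0.0049751)
(S(4)*m(-3) + 3)*(l + A(t)) = (-½/4*0 + 3)*(-1/201 + 3) = (-½*¼*0 + 3)*(602/201) = (-⅛*0 + 3)*(602/201) = (0 + 3)*(602/201) = 3*(602/201) = 602/67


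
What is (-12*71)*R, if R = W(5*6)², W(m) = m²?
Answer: -690120000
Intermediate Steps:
R = 810000 (R = ((5*6)²)² = (30²)² = 900² = 810000)
(-12*71)*R = -12*71*810000 = -852*810000 = -690120000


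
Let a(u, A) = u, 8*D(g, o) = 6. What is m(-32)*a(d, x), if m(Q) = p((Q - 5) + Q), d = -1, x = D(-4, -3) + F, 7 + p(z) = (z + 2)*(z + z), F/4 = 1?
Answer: -9239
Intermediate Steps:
F = 4 (F = 4*1 = 4)
D(g, o) = ¾ (D(g, o) = (⅛)*6 = ¾)
p(z) = -7 + 2*z*(2 + z) (p(z) = -7 + (z + 2)*(z + z) = -7 + (2 + z)*(2*z) = -7 + 2*z*(2 + z))
x = 19/4 (x = ¾ + 4 = 19/4 ≈ 4.7500)
m(Q) = -27 + 2*(-5 + 2*Q)² + 8*Q (m(Q) = -7 + 2*((Q - 5) + Q)² + 4*((Q - 5) + Q) = -7 + 2*((-5 + Q) + Q)² + 4*((-5 + Q) + Q) = -7 + 2*(-5 + 2*Q)² + 4*(-5 + 2*Q) = -7 + 2*(-5 + 2*Q)² + (-20 + 8*Q) = -27 + 2*(-5 + 2*Q)² + 8*Q)
m(-32)*a(d, x) = (23 - 32*(-32) + 8*(-32)²)*(-1) = (23 + 1024 + 8*1024)*(-1) = (23 + 1024 + 8192)*(-1) = 9239*(-1) = -9239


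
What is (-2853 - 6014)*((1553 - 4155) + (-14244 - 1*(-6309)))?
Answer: 93431579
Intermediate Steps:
(-2853 - 6014)*((1553 - 4155) + (-14244 - 1*(-6309))) = -8867*(-2602 + (-14244 + 6309)) = -8867*(-2602 - 7935) = -8867*(-10537) = 93431579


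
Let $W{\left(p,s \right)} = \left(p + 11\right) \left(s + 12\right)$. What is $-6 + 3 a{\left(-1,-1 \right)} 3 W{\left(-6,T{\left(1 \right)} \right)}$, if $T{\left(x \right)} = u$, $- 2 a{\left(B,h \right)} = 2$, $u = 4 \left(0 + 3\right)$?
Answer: $-1086$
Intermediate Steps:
$u = 12$ ($u = 4 \cdot 3 = 12$)
$a{\left(B,h \right)} = -1$ ($a{\left(B,h \right)} = \left(- \frac{1}{2}\right) 2 = -1$)
$T{\left(x \right)} = 12$
$W{\left(p,s \right)} = \left(11 + p\right) \left(12 + s\right)$
$-6 + 3 a{\left(-1,-1 \right)} 3 W{\left(-6,T{\left(1 \right)} \right)} = -6 + 3 \left(-1\right) 3 \left(132 + 11 \cdot 12 + 12 \left(-6\right) - 72\right) = -6 + \left(-3\right) 3 \left(132 + 132 - 72 - 72\right) = -6 - 1080 = -1086$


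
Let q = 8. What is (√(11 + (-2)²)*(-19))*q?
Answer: -152*√15 ≈ -588.69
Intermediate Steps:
(√(11 + (-2)²)*(-19))*q = (√(11 + (-2)²)*(-19))*8 = (√(11 + 4)*(-19))*8 = (√15*(-19))*8 = -19*√15*8 = -152*√15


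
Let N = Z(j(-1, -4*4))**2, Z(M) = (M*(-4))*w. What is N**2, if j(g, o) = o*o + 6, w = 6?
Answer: 1563328092635136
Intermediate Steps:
j(g, o) = 6 + o**2 (j(g, o) = o**2 + 6 = 6 + o**2)
Z(M) = -24*M (Z(M) = (M*(-4))*6 = -4*M*6 = -24*M)
N = 39538944 (N = (-24*(6 + (-4*4)**2))**2 = (-24*(6 + (-16)**2))**2 = (-24*(6 + 256))**2 = (-24*262)**2 = (-6288)**2 = 39538944)
N**2 = 39538944**2 = 1563328092635136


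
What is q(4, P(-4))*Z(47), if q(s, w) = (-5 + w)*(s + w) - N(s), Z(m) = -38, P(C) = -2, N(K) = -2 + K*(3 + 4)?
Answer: 1520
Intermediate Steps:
N(K) = -2 + 7*K (N(K) = -2 + K*7 = -2 + 7*K)
q(s, w) = 2 - 7*s + (-5 + w)*(s + w) (q(s, w) = (-5 + w)*(s + w) - (-2 + 7*s) = (-5 + w)*(s + w) + (2 - 7*s) = 2 - 7*s + (-5 + w)*(s + w))
q(4, P(-4))*Z(47) = (2 + (-2)² - 12*4 - 5*(-2) + 4*(-2))*(-38) = (2 + 4 - 48 + 10 - 8)*(-38) = -40*(-38) = 1520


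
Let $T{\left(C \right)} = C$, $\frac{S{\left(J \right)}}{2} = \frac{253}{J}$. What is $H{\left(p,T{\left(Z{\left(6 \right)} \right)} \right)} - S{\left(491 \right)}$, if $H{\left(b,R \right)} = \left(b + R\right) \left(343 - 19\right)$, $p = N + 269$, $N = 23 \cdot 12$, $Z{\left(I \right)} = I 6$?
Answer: $\frac{92427298}{491} \approx 1.8824 \cdot 10^{5}$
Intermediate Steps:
$Z{\left(I \right)} = 6 I$
$S{\left(J \right)} = \frac{506}{J}$ ($S{\left(J \right)} = 2 \frac{253}{J} = \frac{506}{J}$)
$N = 276$
$p = 545$ ($p = 276 + 269 = 545$)
$H{\left(b,R \right)} = 324 R + 324 b$ ($H{\left(b,R \right)} = \left(R + b\right) 324 = 324 R + 324 b$)
$H{\left(p,T{\left(Z{\left(6 \right)} \right)} \right)} - S{\left(491 \right)} = \left(324 \cdot 6 \cdot 6 + 324 \cdot 545\right) - \frac{506}{491} = \left(324 \cdot 36 + 176580\right) - 506 \cdot \frac{1}{491} = \left(11664 + 176580\right) - \frac{506}{491} = 188244 - \frac{506}{491} = \frac{92427298}{491}$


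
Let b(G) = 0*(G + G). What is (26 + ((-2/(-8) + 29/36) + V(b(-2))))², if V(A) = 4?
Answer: 312481/324 ≈ 964.45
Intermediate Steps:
b(G) = 0 (b(G) = 0*(2*G) = 0)
(26 + ((-2/(-8) + 29/36) + V(b(-2))))² = (26 + ((-2/(-8) + 29/36) + 4))² = (26 + ((-2*(-⅛) + 29*(1/36)) + 4))² = (26 + ((¼ + 29/36) + 4))² = (26 + (19/18 + 4))² = (26 + 91/18)² = (559/18)² = 312481/324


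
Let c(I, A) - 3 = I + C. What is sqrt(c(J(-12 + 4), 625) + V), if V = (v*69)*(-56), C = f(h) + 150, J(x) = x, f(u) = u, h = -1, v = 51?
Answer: 6*I*sqrt(5470) ≈ 443.76*I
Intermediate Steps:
C = 149 (C = -1 + 150 = 149)
V = -197064 (V = (51*69)*(-56) = 3519*(-56) = -197064)
c(I, A) = 152 + I (c(I, A) = 3 + (I + 149) = 3 + (149 + I) = 152 + I)
sqrt(c(J(-12 + 4), 625) + V) = sqrt((152 + (-12 + 4)) - 197064) = sqrt((152 - 8) - 197064) = sqrt(144 - 197064) = sqrt(-196920) = 6*I*sqrt(5470)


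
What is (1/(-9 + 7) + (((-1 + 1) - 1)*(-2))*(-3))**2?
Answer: 169/4 ≈ 42.250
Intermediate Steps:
(1/(-9 + 7) + (((-1 + 1) - 1)*(-2))*(-3))**2 = (1/(-2) + ((0 - 1)*(-2))*(-3))**2 = (-1/2 - 1*(-2)*(-3))**2 = (-1/2 + 2*(-3))**2 = (-1/2 - 6)**2 = (-13/2)**2 = 169/4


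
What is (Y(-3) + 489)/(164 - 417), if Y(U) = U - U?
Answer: -489/253 ≈ -1.9328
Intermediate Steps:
Y(U) = 0
(Y(-3) + 489)/(164 - 417) = (0 + 489)/(164 - 417) = 489/(-253) = 489*(-1/253) = -489/253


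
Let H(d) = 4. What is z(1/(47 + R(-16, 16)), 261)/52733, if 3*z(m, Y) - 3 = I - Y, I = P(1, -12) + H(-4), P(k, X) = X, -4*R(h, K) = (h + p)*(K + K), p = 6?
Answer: -266/158199 ≈ -0.0016814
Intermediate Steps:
R(h, K) = -K*(6 + h)/2 (R(h, K) = -(h + 6)*(K + K)/4 = -(6 + h)*2*K/4 = -K*(6 + h)/2)
I = -8 (I = -12 + 4 = -8)
z(m, Y) = -5/3 - Y/3 (z(m, Y) = 1 + (-8 - Y)/3 = 1 + (-8/3 - Y/3) = -5/3 - Y/3)
z(1/(47 + R(-16, 16)), 261)/52733 = (-5/3 - ⅓*261)/52733 = (-5/3 - 87)*(1/52733) = -266/3*1/52733 = -266/158199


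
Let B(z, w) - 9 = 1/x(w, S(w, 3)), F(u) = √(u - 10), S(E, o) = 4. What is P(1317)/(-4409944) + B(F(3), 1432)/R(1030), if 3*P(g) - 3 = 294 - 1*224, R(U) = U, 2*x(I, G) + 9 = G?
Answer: 284253413/34066817400 ≈ 0.0083440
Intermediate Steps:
x(I, G) = -9/2 + G/2
F(u) = √(-10 + u)
B(z, w) = 43/5 (B(z, w) = 9 + 1/(-9/2 + (½)*4) = 9 + 1/(-9/2 + 2) = 9 + 1/(-5/2) = 9 - ⅖ = 43/5)
P(g) = 73/3 (P(g) = 1 + (294 - 1*224)/3 = 1 + (294 - 224)/3 = 1 + (⅓)*70 = 1 + 70/3 = 73/3)
P(1317)/(-4409944) + B(F(3), 1432)/R(1030) = (73/3)/(-4409944) + (43/5)/1030 = (73/3)*(-1/4409944) + (43/5)*(1/1030) = -73/13229832 + 43/5150 = 284253413/34066817400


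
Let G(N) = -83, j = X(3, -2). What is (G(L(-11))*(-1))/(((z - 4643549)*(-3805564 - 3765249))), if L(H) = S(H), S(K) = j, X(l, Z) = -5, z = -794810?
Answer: 83/41172799015867 ≈ 2.0159e-12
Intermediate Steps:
j = -5
S(K) = -5
L(H) = -5
(G(L(-11))*(-1))/(((z - 4643549)*(-3805564 - 3765249))) = (-83*(-1))/(((-794810 - 4643549)*(-3805564 - 3765249))) = 83/((-5438359*(-7570813))) = 83/41172799015867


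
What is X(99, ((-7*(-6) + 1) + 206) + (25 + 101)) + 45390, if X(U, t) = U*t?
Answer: 82515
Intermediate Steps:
X(99, ((-7*(-6) + 1) + 206) + (25 + 101)) + 45390 = 99*(((-7*(-6) + 1) + 206) + (25 + 101)) + 45390 = 99*(((42 + 1) + 206) + 126) + 45390 = 99*((43 + 206) + 126) + 45390 = 99*(249 + 126) + 45390 = 99*375 + 45390 = 37125 + 45390 = 82515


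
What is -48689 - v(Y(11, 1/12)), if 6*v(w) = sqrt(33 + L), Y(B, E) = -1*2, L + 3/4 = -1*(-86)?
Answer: -48689 - sqrt(473)/12 ≈ -48691.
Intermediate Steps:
L = 341/4 (L = -3/4 - 1*(-86) = -3/4 + 86 = 341/4 ≈ 85.250)
Y(B, E) = -2
v(w) = sqrt(473)/12 (v(w) = sqrt(33 + 341/4)/6 = sqrt(473/4)/6 = (sqrt(473)/2)/6 = sqrt(473)/12)
-48689 - v(Y(11, 1/12)) = -48689 - sqrt(473)/12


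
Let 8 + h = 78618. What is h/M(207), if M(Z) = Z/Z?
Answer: 78610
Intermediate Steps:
M(Z) = 1
h = 78610 (h = -8 + 78618 = 78610)
h/M(207) = 78610/1 = 78610*1 = 78610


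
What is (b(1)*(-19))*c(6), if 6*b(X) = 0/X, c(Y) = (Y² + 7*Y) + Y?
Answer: 0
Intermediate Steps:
c(Y) = Y² + 8*Y
b(X) = 0 (b(X) = (0/X)/6 = (⅙)*0 = 0)
(b(1)*(-19))*c(6) = (0*(-19))*(6*(8 + 6)) = 0*(6*14) = 0*84 = 0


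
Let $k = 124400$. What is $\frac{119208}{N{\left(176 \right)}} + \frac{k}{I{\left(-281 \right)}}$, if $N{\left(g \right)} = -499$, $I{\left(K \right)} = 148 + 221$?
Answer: $\frac{18087848}{184131} \approx 98.234$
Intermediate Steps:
$I{\left(K \right)} = 369$
$\frac{119208}{N{\left(176 \right)}} + \frac{k}{I{\left(-281 \right)}} = \frac{119208}{-499} + \frac{124400}{369} = 119208 \left(- \frac{1}{499}\right) + 124400 \cdot \frac{1}{369} = - \frac{119208}{499} + \frac{124400}{369} = \frac{18087848}{184131}$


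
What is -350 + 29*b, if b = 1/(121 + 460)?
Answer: -203321/581 ≈ -349.95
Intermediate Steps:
b = 1/581 ≈ 0.0017212
-350 + 29*b = -350 + 29*(1/581) = -350 + 29/581 = -203321/581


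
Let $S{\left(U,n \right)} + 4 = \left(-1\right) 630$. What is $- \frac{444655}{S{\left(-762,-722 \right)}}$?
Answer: $\frac{444655}{634} \approx 701.35$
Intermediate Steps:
$S{\left(U,n \right)} = -634$ ($S{\left(U,n \right)} = -4 - 630 = -634$)
$- \frac{444655}{S{\left(-762,-722 \right)}} = - \frac{444655}{-634} = \left(-444655\right) \left(- \frac{1}{634}\right) = \frac{444655}{634}$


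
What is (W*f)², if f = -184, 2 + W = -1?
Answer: 304704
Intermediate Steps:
W = -3 (W = -2 - 1 = -3)
(W*f)² = (-3*(-184))² = 552² = 304704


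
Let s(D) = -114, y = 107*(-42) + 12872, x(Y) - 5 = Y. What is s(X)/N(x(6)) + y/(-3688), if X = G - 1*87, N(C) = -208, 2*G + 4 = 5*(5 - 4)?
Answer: -82637/47944 ≈ -1.7236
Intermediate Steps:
G = ½ (G = -2 + (5*(5 - 4))/2 = -2 + (5*1)/2 = -2 + (½)*5 = -2 + 5/2 = ½ ≈ 0.50000)
x(Y) = 5 + Y
X = -173/2 (X = ½ - 1*87 = ½ - 87 = -173/2 ≈ -86.500)
y = 8378 (y = -4494 + 12872 = 8378)
s(X)/N(x(6)) + y/(-3688) = -114/(-208) + 8378/(-3688) = -114*(-1/208) + 8378*(-1/3688) = 57/104 - 4189/1844 = -82637/47944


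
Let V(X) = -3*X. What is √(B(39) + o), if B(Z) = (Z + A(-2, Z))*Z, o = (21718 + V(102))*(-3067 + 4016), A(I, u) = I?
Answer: √20321431 ≈ 4507.9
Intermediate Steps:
o = 20319988 (o = (21718 - 3*102)*(-3067 + 4016) = (21718 - 306)*949 = 21412*949 = 20319988)
B(Z) = Z*(-2 + Z) (B(Z) = (Z - 2)*Z = (-2 + Z)*Z = Z*(-2 + Z))
√(B(39) + o) = √(39*(-2 + 39) + 20319988) = √(39*37 + 20319988) = √(1443 + 20319988) = √20321431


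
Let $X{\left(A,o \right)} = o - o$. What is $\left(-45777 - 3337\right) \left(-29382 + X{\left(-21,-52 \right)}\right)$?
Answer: $1443067548$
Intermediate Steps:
$X{\left(A,o \right)} = 0$
$\left(-45777 - 3337\right) \left(-29382 + X{\left(-21,-52 \right)}\right) = \left(-45777 - 3337\right) \left(-29382 + 0\right) = \left(-49114\right) \left(-29382\right) = 1443067548$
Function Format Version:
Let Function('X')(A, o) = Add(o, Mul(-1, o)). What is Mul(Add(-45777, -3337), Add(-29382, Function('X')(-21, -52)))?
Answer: 1443067548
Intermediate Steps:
Function('X')(A, o) = 0
Mul(Add(-45777, -3337), Add(-29382, Function('X')(-21, -52))) = Mul(Add(-45777, -3337), Add(-29382, 0)) = Mul(-49114, -29382) = 1443067548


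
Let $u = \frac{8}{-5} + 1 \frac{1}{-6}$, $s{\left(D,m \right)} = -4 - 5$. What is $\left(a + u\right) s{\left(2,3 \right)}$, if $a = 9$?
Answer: $- \frac{651}{10} \approx -65.1$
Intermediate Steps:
$s{\left(D,m \right)} = -9$ ($s{\left(D,m \right)} = -4 - 5 = -9$)
$u = - \frac{53}{30}$ ($u = 8 \left(- \frac{1}{5}\right) + 1 \left(- \frac{1}{6}\right) = - \frac{8}{5} - \frac{1}{6} = - \frac{53}{30} \approx -1.7667$)
$\left(a + u\right) s{\left(2,3 \right)} = \left(9 - \frac{53}{30}\right) \left(-9\right) = \frac{217}{30} \left(-9\right) = - \frac{651}{10}$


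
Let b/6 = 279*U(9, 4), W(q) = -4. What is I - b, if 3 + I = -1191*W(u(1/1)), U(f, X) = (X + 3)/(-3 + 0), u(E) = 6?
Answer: 8667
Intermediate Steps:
U(f, X) = -1 - X/3 (U(f, X) = (3 + X)/(-3) = (3 + X)*(-1/3) = -1 - X/3)
I = 4761 (I = -3 - 1191*(-4) = -3 + 4764 = 4761)
b = -3906 (b = 6*(279*(-1 - 1/3*4)) = 6*(279*(-1 - 4/3)) = 6*(279*(-7/3)) = 6*(-651) = -3906)
I - b = 4761 - 1*(-3906) = 4761 + 3906 = 8667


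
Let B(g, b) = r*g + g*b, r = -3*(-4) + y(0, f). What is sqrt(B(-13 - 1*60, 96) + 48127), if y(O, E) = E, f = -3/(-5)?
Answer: 2*sqrt(251245)/5 ≈ 200.50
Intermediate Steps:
f = 3/5 (f = -3*(-1/5) = 3/5 ≈ 0.60000)
r = 63/5 (r = -3*(-4) + 3/5 = 12 + 3/5 = 63/5 ≈ 12.600)
B(g, b) = 63*g/5 + b*g (B(g, b) = 63*g/5 + g*b = 63*g/5 + b*g)
sqrt(B(-13 - 1*60, 96) + 48127) = sqrt((-13 - 1*60)*(63 + 5*96)/5 + 48127) = sqrt((-13 - 60)*(63 + 480)/5 + 48127) = sqrt((1/5)*(-73)*543 + 48127) = sqrt(-39639/5 + 48127) = sqrt(200996/5) = 2*sqrt(251245)/5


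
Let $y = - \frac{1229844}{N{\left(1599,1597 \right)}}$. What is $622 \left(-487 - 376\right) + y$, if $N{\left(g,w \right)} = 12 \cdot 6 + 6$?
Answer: $- \frac{7183192}{13} \approx -5.5255 \cdot 10^{5}$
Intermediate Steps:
$N{\left(g,w \right)} = 78$ ($N{\left(g,w \right)} = 72 + 6 = 78$)
$y = - \frac{204974}{13}$ ($y = - \frac{1229844}{78} = \left(-1229844\right) \frac{1}{78} = - \frac{204974}{13} \approx -15767.0$)
$622 \left(-487 - 376\right) + y = 622 \left(-487 - 376\right) - \frac{204974}{13} = 622 \left(-863\right) - \frac{204974}{13} = -536786 - \frac{204974}{13} = - \frac{7183192}{13}$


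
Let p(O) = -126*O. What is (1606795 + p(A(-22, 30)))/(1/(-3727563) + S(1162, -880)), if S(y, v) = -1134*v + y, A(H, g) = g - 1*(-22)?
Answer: 5965006597809/3724141097165 ≈ 1.6017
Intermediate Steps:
A(H, g) = 22 + g (A(H, g) = g + 22 = 22 + g)
S(y, v) = y - 1134*v
(1606795 + p(A(-22, 30)))/(1/(-3727563) + S(1162, -880)) = (1606795 - 126*(22 + 30))/(1/(-3727563) + (1162 - 1134*(-880))) = (1606795 - 126*52)/(-1/3727563 + (1162 + 997920)) = (1606795 - 6552)/(-1/3727563 + 999082) = 1600243/(3724141097165/3727563) = 1600243*(3727563/3724141097165) = 5965006597809/3724141097165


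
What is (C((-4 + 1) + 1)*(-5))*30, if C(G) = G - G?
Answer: 0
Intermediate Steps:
C(G) = 0
(C((-4 + 1) + 1)*(-5))*30 = (0*(-5))*30 = 0*30 = 0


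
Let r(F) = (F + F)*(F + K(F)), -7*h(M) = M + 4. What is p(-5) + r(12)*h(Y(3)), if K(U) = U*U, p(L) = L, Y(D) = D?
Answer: -3749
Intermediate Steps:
h(M) = -4/7 - M/7 (h(M) = -(M + 4)/7 = -(4 + M)/7 = -4/7 - M/7)
K(U) = U²
r(F) = 2*F*(F + F²) (r(F) = (F + F)*(F + F²) = (2*F)*(F + F²) = 2*F*(F + F²))
p(-5) + r(12)*h(Y(3)) = -5 + (2*12²*(1 + 12))*(-4/7 - ⅐*3) = -5 + (2*144*13)*(-4/7 - 3/7) = -5 + 3744*(-1) = -5 - 3744 = -3749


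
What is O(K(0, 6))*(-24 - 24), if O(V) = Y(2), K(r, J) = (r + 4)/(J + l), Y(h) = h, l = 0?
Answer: -96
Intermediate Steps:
K(r, J) = (4 + r)/J (K(r, J) = (r + 4)/(J + 0) = (4 + r)/J)
O(V) = 2
O(K(0, 6))*(-24 - 24) = 2*(-24 - 24) = 2*(-48) = -96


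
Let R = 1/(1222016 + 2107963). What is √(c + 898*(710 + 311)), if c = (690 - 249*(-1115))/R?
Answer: √926817322033 ≈ 9.6271e+5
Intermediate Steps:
R = 1/3329979 ≈ 3.0030e-7
c = 926816405175 (c = (690 - 249*(-1115))/(1/3329979) = (690 + 277635)*3329979 = 278325*3329979 = 926816405175)
√(c + 898*(710 + 311)) = √(926816405175 + 898*(710 + 311)) = √(926816405175 + 898*1021) = √(926816405175 + 916858) = √926817322033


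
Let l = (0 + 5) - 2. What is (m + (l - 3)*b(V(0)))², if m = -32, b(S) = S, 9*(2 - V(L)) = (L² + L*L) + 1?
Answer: 1024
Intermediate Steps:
V(L) = 17/9 - 2*L²/9 (V(L) = 2 - ((L² + L*L) + 1)/9 = 2 - ((L² + L²) + 1)/9 = 2 - (2*L² + 1)/9 = 2 - (1 + 2*L²)/9 = 2 + (-⅑ - 2*L²/9) = 17/9 - 2*L²/9)
l = 3 (l = 5 - 2 = 3)
(m + (l - 3)*b(V(0)))² = (-32 + (3 - 3)*(17/9 - 2/9*0²))² = (-32 + 0*(17/9 - 2/9*0))² = (-32 + 0*(17/9 + 0))² = (-32 + 0*(17/9))² = (-32 + 0)² = (-32)² = 1024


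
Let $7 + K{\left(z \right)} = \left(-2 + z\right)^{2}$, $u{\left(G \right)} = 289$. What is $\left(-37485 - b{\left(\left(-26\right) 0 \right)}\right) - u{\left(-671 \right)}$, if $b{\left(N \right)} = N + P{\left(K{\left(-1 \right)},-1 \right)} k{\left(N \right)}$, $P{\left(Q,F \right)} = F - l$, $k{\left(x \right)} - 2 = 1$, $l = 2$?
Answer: $-37765$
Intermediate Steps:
$k{\left(x \right)} = 3$ ($k{\left(x \right)} = 2 + 1 = 3$)
$K{\left(z \right)} = -7 + \left(-2 + z\right)^{2}$
$P{\left(Q,F \right)} = -2 + F$ ($P{\left(Q,F \right)} = F - 2 = -2 + F$)
$b{\left(N \right)} = -9 + N$ ($b{\left(N \right)} = N + \left(-2 - 1\right) 3 = N - 9 = -9 + N$)
$\left(-37485 - b{\left(\left(-26\right) 0 \right)}\right) - u{\left(-671 \right)} = \left(-37485 - \left(-9 - 0\right)\right) - 289 = \left(-37485 - \left(-9 + 0\right)\right) - 289 = \left(-37485 - -9\right) - 289 = \left(-37485 + 9\right) - 289 = -37476 - 289 = -37765$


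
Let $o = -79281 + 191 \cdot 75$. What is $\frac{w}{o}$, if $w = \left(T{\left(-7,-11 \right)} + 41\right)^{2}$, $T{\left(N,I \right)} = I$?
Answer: $- \frac{75}{5413} \approx -0.013856$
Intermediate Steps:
$w = 900$ ($w = \left(-11 + 41\right)^{2} = 30^{2} = 900$)
$o = -64956$ ($o = -79281 + 14325 = -64956$)
$\frac{w}{o} = \frac{900}{-64956} = 900 \left(- \frac{1}{64956}\right) = - \frac{75}{5413}$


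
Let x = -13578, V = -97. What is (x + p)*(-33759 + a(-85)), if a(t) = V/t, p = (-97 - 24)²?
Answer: -3050191334/85 ≈ -3.5885e+7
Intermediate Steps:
p = 14641 (p = (-121)² = 14641)
a(t) = -97/t
(x + p)*(-33759 + a(-85)) = (-13578 + 14641)*(-33759 - 97/(-85)) = 1063*(-33759 - 97*(-1/85)) = 1063*(-33759 + 97/85) = 1063*(-2869418/85) = -3050191334/85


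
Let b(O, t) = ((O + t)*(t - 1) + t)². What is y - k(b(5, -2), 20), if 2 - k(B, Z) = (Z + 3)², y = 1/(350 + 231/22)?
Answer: 379969/721 ≈ 527.00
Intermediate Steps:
b(O, t) = (t + (-1 + t)*(O + t))² (b(O, t) = ((O + t)*(-1 + t) + t)² = ((-1 + t)*(O + t) + t)² = (t + (-1 + t)*(O + t))²)
y = 2/721 (y = 1/(350 + 231*(1/22)) = 1/(350 + 21/2) = 1/(721/2) = 2/721 ≈ 0.0027739)
k(B, Z) = 2 - (3 + Z)² (k(B, Z) = 2 - (Z + 3)² = 2 - (3 + Z)²)
y - k(b(5, -2), 20) = 2/721 - (2 - (3 + 20)²) = 2/721 - (2 - 1*23²) = 2/721 - (2 - 1*529) = 2/721 - (2 - 529) = 2/721 - 1*(-527) = 2/721 + 527 = 379969/721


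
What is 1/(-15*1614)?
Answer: -1/24210 ≈ -4.1305e-5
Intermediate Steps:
1/(-15*1614) = 1/(-24210) = -1/24210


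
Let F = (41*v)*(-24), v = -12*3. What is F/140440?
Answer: 4428/17555 ≈ 0.25224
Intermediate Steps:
v = -36
F = 35424 (F = (41*(-36))*(-24) = -1476*(-24) = 35424)
F/140440 = 35424/140440 = 35424*(1/140440) = 4428/17555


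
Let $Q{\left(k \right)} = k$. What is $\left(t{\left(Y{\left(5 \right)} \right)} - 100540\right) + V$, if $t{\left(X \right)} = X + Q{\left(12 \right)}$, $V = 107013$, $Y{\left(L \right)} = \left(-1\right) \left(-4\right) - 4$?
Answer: $6485$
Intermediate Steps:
$Y{\left(L \right)} = 0$ ($Y{\left(L \right)} = 4 - 4 = 0$)
$t{\left(X \right)} = 12 + X$ ($t{\left(X \right)} = X + 12 = 12 + X$)
$\left(t{\left(Y{\left(5 \right)} \right)} - 100540\right) + V = \left(\left(12 + 0\right) - 100540\right) + 107013 = \left(12 - 100540\right) + 107013 = -100528 + 107013 = 6485$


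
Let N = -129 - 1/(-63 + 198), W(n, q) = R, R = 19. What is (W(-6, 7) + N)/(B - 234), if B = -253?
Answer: 14851/65745 ≈ 0.22589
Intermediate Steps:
W(n, q) = 19
N = -17416/135 (N = -129 - 1/135 = -17416/135 ≈ -129.01)
(W(-6, 7) + N)/(B - 234) = (19 - 17416/135)/(-253 - 234) = -14851/135/(-487) = -14851/135*(-1/487) = 14851/65745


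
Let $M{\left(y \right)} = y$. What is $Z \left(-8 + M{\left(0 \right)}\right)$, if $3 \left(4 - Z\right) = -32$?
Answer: $- \frac{352}{3} \approx -117.33$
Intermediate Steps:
$Z = \frac{44}{3}$ ($Z = 4 - - \frac{32}{3} = 4 + \frac{32}{3} = \frac{44}{3} \approx 14.667$)
$Z \left(-8 + M{\left(0 \right)}\right) = \frac{44 \left(-8 + 0\right)}{3} = \frac{44}{3} \left(-8\right) = - \frac{352}{3}$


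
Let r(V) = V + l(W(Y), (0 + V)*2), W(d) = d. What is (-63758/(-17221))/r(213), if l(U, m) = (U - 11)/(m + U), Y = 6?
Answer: 27543456/1584521431 ≈ 0.017383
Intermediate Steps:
l(U, m) = (-11 + U)/(U + m)
r(V) = V - 5/(6 + 2*V) (r(V) = V + (-11 + 6)/(6 + (0 + V)*2) = V - 5/(6 + V*2) = V - 5/(6 + 2*V))
(-63758/(-17221))/r(213) = (-63758/(-17221))/(((-5/2 + 213*(3 + 213))/(3 + 213))) = (-63758*(-1/17221))/(((-5/2 + 213*216)/216)) = 63758/(17221*(((-5/2 + 46008)/216))) = 63758/(17221*(((1/216)*(92011/2)))) = 63758/(17221*(92011/432)) = (63758/17221)*(432/92011) = 27543456/1584521431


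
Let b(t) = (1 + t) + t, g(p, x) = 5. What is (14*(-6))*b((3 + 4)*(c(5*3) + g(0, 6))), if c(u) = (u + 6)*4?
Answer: -104748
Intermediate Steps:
c(u) = 24 + 4*u (c(u) = (6 + u)*4 = 24 + 4*u)
b(t) = 1 + 2*t
(14*(-6))*b((3 + 4)*(c(5*3) + g(0, 6))) = (14*(-6))*(1 + 2*((3 + 4)*((24 + 4*(5*3)) + 5))) = -84*(1 + 2*(7*((24 + 4*15) + 5))) = -84*(1 + 2*(7*((24 + 60) + 5))) = -84*(1 + 2*(7*(84 + 5))) = -84*(1 + 2*(7*89)) = -84*(1 + 2*623) = -84*(1 + 1246) = -84*1247 = -104748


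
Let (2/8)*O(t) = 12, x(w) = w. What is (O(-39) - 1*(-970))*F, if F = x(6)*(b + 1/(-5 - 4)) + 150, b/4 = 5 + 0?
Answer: 822544/3 ≈ 2.7418e+5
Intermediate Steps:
b = 20 (b = 4*(5 + 0) = 4*5 = 20)
O(t) = 48 (O(t) = 4*12 = 48)
F = 808/3 (F = 6*(20 + 1/(-5 - 4)) + 150 = 6*(20 + 1/(-9)) + 150 = 6*(20 - ⅑) + 150 = 6*(179/9) + 150 = 358/3 + 150 = 808/3 ≈ 269.33)
(O(-39) - 1*(-970))*F = (48 - 1*(-970))*(808/3) = (48 + 970)*(808/3) = 1018*(808/3) = 822544/3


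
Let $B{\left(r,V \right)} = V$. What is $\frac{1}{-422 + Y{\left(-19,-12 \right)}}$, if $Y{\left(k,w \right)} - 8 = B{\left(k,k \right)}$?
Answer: $- \frac{1}{433} \approx -0.0023095$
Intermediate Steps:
$Y{\left(k,w \right)} = 8 + k$
$\frac{1}{-422 + Y{\left(-19,-12 \right)}} = \frac{1}{-422 + \left(8 - 19\right)} = \frac{1}{-422 - 11} = \frac{1}{-433} = - \frac{1}{433}$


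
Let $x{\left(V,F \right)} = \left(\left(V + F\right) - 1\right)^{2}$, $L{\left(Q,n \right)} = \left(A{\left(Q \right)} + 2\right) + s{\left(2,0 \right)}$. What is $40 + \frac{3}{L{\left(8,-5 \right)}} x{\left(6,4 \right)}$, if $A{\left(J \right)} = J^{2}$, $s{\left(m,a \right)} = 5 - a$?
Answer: $\frac{3083}{71} \approx 43.423$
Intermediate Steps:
$L{\left(Q,n \right)} = 7 + Q^{2}$ ($L{\left(Q,n \right)} = \left(Q^{2} + 2\right) + \left(5 - 0\right) = \left(2 + Q^{2}\right) + \left(5 + 0\right) = \left(2 + Q^{2}\right) + 5 = 7 + Q^{2}$)
$x{\left(V,F \right)} = \left(-1 + F + V\right)^{2}$ ($x{\left(V,F \right)} = \left(\left(F + V\right) - 1\right)^{2} = \left(-1 + F + V\right)^{2}$)
$40 + \frac{3}{L{\left(8,-5 \right)}} x{\left(6,4 \right)} = 40 + \frac{3}{7 + 8^{2}} \left(-1 + 4 + 6\right)^{2} = 40 + \frac{3}{7 + 64} \cdot 9^{2} = 40 + \frac{3}{71} \cdot 81 = 40 + \frac{243}{71} = \frac{3083}{71}$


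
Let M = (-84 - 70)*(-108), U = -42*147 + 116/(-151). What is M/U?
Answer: -1255716/466195 ≈ -2.6935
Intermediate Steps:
U = -932390/151 (U = -6174 + 116*(-1/151) = -6174 - 116/151 = -932390/151 ≈ -6174.8)
M = 16632 (M = -154*(-108) = 16632)
M/U = 16632/(-932390/151) = 16632*(-151/932390) = -1255716/466195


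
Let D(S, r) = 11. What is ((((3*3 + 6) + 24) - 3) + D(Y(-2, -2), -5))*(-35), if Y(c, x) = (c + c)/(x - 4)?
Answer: -1645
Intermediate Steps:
Y(c, x) = 2*c/(-4 + x) (Y(c, x) = (2*c)/(-4 + x) = 2*c/(-4 + x))
((((3*3 + 6) + 24) - 3) + D(Y(-2, -2), -5))*(-35) = ((((3*3 + 6) + 24) - 3) + 11)*(-35) = ((((9 + 6) + 24) - 3) + 11)*(-35) = (((15 + 24) - 3) + 11)*(-35) = ((39 - 3) + 11)*(-35) = (36 + 11)*(-35) = 47*(-35) = -1645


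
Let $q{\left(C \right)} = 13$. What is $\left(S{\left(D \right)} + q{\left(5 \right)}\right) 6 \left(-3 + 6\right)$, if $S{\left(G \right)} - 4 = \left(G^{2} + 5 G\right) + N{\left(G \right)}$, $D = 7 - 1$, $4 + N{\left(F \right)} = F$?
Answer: $1530$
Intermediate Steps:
$N{\left(F \right)} = -4 + F$
$D = 6$ ($D = 7 - 1 = 6$)
$S{\left(G \right)} = G^{2} + 6 G$ ($S{\left(G \right)} = 4 + \left(\left(G^{2} + 5 G\right) + \left(-4 + G\right)\right) = 4 + \left(-4 + G^{2} + 6 G\right) = G^{2} + 6 G$)
$\left(S{\left(D \right)} + q{\left(5 \right)}\right) 6 \left(-3 + 6\right) = \left(6 \left(6 + 6\right) + 13\right) 6 \left(-3 + 6\right) = \left(6 \cdot 12 + 13\right) 6 \cdot 3 = \left(72 + 13\right) 18 = 85 \cdot 18 = 1530$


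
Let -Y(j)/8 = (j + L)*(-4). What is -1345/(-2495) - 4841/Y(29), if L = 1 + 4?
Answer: -2122987/542912 ≈ -3.9104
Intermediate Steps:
L = 5
Y(j) = 160 + 32*j (Y(j) = -8*(j + 5)*(-4) = -8*(5 + j)*(-4) = -8*(-20 - 4*j) = 160 + 32*j)
-1345/(-2495) - 4841/Y(29) = -1345/(-2495) - 4841/(160 + 32*29) = -1345*(-1/2495) - 4841/(160 + 928) = 269/499 - 4841/1088 = -2122987/542912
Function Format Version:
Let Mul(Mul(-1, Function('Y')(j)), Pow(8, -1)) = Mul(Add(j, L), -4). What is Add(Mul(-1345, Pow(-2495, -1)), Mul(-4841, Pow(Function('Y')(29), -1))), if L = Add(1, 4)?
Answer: Rational(-2122987, 542912) ≈ -3.9104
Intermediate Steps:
L = 5
Function('Y')(j) = Add(160, Mul(32, j)) (Function('Y')(j) = Mul(-8, Mul(Add(j, 5), -4)) = Mul(-8, Mul(Add(5, j), -4)) = Mul(-8, Add(-20, Mul(-4, j))) = Add(160, Mul(32, j)))
Add(Mul(-1345, Pow(-2495, -1)), Mul(-4841, Pow(Function('Y')(29), -1))) = Add(Mul(-1345, Pow(-2495, -1)), Mul(-4841, Pow(Add(160, Mul(32, 29)), -1))) = Add(Mul(-1345, Rational(-1, 2495)), Mul(-4841, Pow(Add(160, 928), -1))) = Add(Rational(269, 499), Mul(-4841, Pow(1088, -1))) = Add(Rational(269, 499), Mul(-4841, Rational(1, 1088))) = Add(Rational(269, 499), Rational(-4841, 1088)) = Rational(-2122987, 542912)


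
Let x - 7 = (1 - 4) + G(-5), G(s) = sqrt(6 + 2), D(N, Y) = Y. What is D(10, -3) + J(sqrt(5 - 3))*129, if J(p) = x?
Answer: 513 + 258*sqrt(2) ≈ 877.87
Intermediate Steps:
G(s) = 2*sqrt(2) (G(s) = sqrt(8) = 2*sqrt(2))
x = 4 + 2*sqrt(2) (x = 7 + ((1 - 4) + 2*sqrt(2)) = 7 + (-3 + 2*sqrt(2)) = 4 + 2*sqrt(2) ≈ 6.8284)
J(p) = 4 + 2*sqrt(2)
D(10, -3) + J(sqrt(5 - 3))*129 = -3 + (4 + 2*sqrt(2))*129 = -3 + (516 + 258*sqrt(2)) = 513 + 258*sqrt(2)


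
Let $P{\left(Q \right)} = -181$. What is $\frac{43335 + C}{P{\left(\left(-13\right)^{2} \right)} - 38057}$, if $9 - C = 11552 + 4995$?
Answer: $- \frac{26797}{38238} \approx -0.7008$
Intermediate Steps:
$C = -16538$ ($C = 9 - \left(11552 + 4995\right) = 9 - 16547 = -16538$)
$\frac{43335 + C}{P{\left(\left(-13\right)^{2} \right)} - 38057} = \frac{43335 - 16538}{-181 - 38057} = \frac{26797}{-38238} = 26797 \left(- \frac{1}{38238}\right) = - \frac{26797}{38238}$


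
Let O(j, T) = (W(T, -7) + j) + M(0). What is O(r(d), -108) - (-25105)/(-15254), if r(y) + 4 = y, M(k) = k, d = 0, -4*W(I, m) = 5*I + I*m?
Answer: -909837/15254 ≈ -59.646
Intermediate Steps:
W(I, m) = -5*I/4 - I*m/4 (W(I, m) = -(5*I + I*m)/4 = -5*I/4 - I*m/4)
r(y) = -4 + y
O(j, T) = j + T/2 (O(j, T) = (-T*(5 - 7)/4 + j) + 0 = (-1/4*T*(-2) + j) + 0 = (T/2 + j) + 0 = (j + T/2) + 0 = j + T/2)
O(r(d), -108) - (-25105)/(-15254) = ((-4 + 0) + (1/2)*(-108)) - (-25105)/(-15254) = (-4 - 54) - (-25105)*(-1)/15254 = -58 - 1*25105/15254 = -58 - 25105/15254 = -909837/15254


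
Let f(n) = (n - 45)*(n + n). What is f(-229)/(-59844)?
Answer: -31373/14961 ≈ -2.0970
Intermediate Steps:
f(n) = 2*n*(-45 + n) (f(n) = (-45 + n)*(2*n) = 2*n*(-45 + n))
f(-229)/(-59844) = (2*(-229)*(-45 - 229))/(-59844) = (2*(-229)*(-274))*(-1/59844) = 125492*(-1/59844) = -31373/14961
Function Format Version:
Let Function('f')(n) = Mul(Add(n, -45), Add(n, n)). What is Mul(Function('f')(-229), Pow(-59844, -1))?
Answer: Rational(-31373, 14961) ≈ -2.0970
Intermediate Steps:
Function('f')(n) = Mul(2, n, Add(-45, n)) (Function('f')(n) = Mul(Add(-45, n), Mul(2, n)) = Mul(2, n, Add(-45, n)))
Mul(Function('f')(-229), Pow(-59844, -1)) = Mul(Mul(2, -229, Add(-45, -229)), Pow(-59844, -1)) = Mul(Mul(2, -229, -274), Rational(-1, 59844)) = Mul(125492, Rational(-1, 59844)) = Rational(-31373, 14961)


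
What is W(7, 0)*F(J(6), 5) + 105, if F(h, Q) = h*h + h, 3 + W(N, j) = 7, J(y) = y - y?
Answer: 105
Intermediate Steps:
J(y) = 0
W(N, j) = 4 (W(N, j) = -3 + 7 = 4)
F(h, Q) = h + h² (F(h, Q) = h² + h = h + h²)
W(7, 0)*F(J(6), 5) + 105 = 4*(0*(1 + 0)) + 105 = 4*(0*1) + 105 = 4*0 + 105 = 0 + 105 = 105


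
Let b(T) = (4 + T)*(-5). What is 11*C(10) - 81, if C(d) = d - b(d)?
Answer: 799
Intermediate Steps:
b(T) = -20 - 5*T
C(d) = 20 + 6*d (C(d) = d - (-20 - 5*d) = d + (20 + 5*d) = 20 + 6*d)
11*C(10) - 81 = 11*(20 + 6*10) - 81 = 11*(20 + 60) - 81 = 11*80 - 81 = 880 - 81 = 799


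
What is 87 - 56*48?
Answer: -2601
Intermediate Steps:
87 - 56*48 = 87 - 2688 = -2601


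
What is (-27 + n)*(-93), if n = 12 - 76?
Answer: 8463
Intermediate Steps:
n = -64
(-27 + n)*(-93) = (-27 - 64)*(-93) = -91*(-93) = 8463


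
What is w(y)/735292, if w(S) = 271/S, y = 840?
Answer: 271/617645280 ≈ 4.3876e-7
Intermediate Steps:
w(y)/735292 = (271/840)/735292 = (271*(1/840))*(1/735292) = (271/840)*(1/735292) = 271/617645280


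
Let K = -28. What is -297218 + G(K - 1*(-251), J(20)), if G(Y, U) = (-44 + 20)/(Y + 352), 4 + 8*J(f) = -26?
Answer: -170900374/575 ≈ -2.9722e+5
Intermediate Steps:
J(f) = -15/4 (J(f) = -½ + (⅛)*(-26) = -½ - 13/4 = -15/4)
G(Y, U) = -24/(352 + Y)
-297218 + G(K - 1*(-251), J(20)) = -297218 - 24/(352 + (-28 - 1*(-251))) = -297218 - 24/(352 + (-28 + 251)) = -297218 - 24/(352 + 223) = -297218 - 24/575 = -170900374/575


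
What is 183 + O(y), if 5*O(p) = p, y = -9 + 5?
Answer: 911/5 ≈ 182.20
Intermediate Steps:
y = -4
O(p) = p/5
183 + O(y) = 183 + (⅕)*(-4) = 183 - ⅘ = 911/5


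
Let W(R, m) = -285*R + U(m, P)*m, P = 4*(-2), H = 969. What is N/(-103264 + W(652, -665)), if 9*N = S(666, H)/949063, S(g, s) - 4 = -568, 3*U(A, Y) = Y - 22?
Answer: 94/402071489013 ≈ 2.3379e-10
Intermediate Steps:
P = -8
U(A, Y) = -22/3 + Y/3 (U(A, Y) = (Y - 22)/3 = (-22 + Y)/3 = -22/3 + Y/3)
W(R, m) = -285*R - 10*m (W(R, m) = -285*R + (-22/3 + (⅓)*(-8))*m = -285*R + (-22/3 - 8/3)*m = -285*R - 10*m)
S(g, s) = -564 (S(g, s) = 4 - 568 = -564)
N = -188/2847189 (N = (-564/949063)/9 = (-564*1/949063)/9 = (⅑)*(-564/949063) = -188/2847189 ≈ -6.6030e-5)
N/(-103264 + W(652, -665)) = -188/(2847189*(-103264 + (-285*652 - 10*(-665)))) = -188/(2847189*(-103264 + (-185820 + 6650))) = -188/(2847189*(-103264 - 179170)) = -188/2847189/(-282434) = -188/2847189*(-1/282434) = 94/402071489013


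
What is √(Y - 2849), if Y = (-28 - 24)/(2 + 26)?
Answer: 2*I*√34923/7 ≈ 53.393*I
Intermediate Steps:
Y = -13/7 (Y = -52/28 = (1/28)*(-52) = -13/7 ≈ -1.8571)
√(Y - 2849) = √(-13/7 - 2849) = √(-19956/7) = 2*I*√34923/7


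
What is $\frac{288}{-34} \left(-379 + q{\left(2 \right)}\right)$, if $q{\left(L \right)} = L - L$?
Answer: $\frac{54576}{17} \approx 3210.4$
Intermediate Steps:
$q{\left(L \right)} = 0$
$\frac{288}{-34} \left(-379 + q{\left(2 \right)}\right) = \frac{288}{-34} \left(-379 + 0\right) = 288 \left(- \frac{1}{34}\right) \left(-379\right) = \left(- \frac{144}{17}\right) \left(-379\right) = \frac{54576}{17}$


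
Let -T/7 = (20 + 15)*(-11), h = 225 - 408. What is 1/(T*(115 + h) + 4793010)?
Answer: 1/4609750 ≈ 2.1693e-7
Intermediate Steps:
h = -183
T = 2695 (T = -7*(20 + 15)*(-11) = -245*(-11) = -7*(-385) = 2695)
1/(T*(115 + h) + 4793010) = 1/(2695*(115 - 183) + 4793010) = 1/(2695*(-68) + 4793010) = 1/(-183260 + 4793010) = 1/4609750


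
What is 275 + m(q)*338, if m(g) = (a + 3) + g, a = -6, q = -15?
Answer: -5809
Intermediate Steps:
m(g) = -3 + g (m(g) = (-6 + 3) + g = -3 + g)
275 + m(q)*338 = 275 + (-3 - 15)*338 = 275 - 18*338 = 275 - 6084 = -5809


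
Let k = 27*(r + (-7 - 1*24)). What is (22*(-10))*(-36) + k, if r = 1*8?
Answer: 7299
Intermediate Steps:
r = 8
k = -621 (k = 27*(8 + (-7 - 1*24)) = 27*(8 + (-7 - 24)) = 27*(8 - 31) = 27*(-23) = -621)
(22*(-10))*(-36) + k = (22*(-10))*(-36) - 621 = -220*(-36) - 621 = 7920 - 621 = 7299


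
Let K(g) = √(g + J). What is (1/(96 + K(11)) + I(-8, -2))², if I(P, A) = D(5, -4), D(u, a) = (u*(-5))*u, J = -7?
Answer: 150038001/9604 ≈ 15622.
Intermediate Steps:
D(u, a) = -5*u² (D(u, a) = (-5*u)*u = -5*u²)
I(P, A) = -125 (I(P, A) = -5*5² = -5*25 = -125)
K(g) = √(-7 + g) (K(g) = √(g - 7) = √(-7 + g))
(1/(96 + K(11)) + I(-8, -2))² = (1/(96 + √(-7 + 11)) - 125)² = (1/(96 + √4) - 125)² = (1/(96 + 2) - 125)² = (1/98 - 125)² = (-12249/98)² = 150038001/9604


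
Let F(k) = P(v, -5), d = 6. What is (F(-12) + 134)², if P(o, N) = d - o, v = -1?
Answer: 19881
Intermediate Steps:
P(o, N) = 6 - o
F(k) = 7 (F(k) = 6 - 1*(-1) = 6 + 1 = 7)
(F(-12) + 134)² = (7 + 134)² = 141² = 19881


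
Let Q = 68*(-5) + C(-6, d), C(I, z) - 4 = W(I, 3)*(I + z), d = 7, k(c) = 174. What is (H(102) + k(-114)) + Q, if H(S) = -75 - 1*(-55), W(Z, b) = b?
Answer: -179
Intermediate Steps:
C(I, z) = 4 + 3*I + 3*z (C(I, z) = 4 + 3*(I + z) = 4 + (3*I + 3*z) = 4 + 3*I + 3*z)
H(S) = -20 (H(S) = -75 + 55 = -20)
Q = -333 (Q = 68*(-5) + (4 + 3*(-6) + 3*7) = -340 + (4 - 18 + 21) = -340 + 7 = -333)
(H(102) + k(-114)) + Q = (-20 + 174) - 333 = 154 - 333 = -179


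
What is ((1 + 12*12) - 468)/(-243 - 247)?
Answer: 323/490 ≈ 0.65918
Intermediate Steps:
((1 + 12*12) - 468)/(-243 - 247) = ((1 + 144) - 468)/(-490) = (145 - 468)*(-1/490) = -323*(-1/490) = 323/490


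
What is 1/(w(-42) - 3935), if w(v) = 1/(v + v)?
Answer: -84/330541 ≈ -0.00025413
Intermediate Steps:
w(v) = 1/(2*v)
1/(w(-42) - 3935) = 1/((½)/(-42) - 3935) = 1/((½)*(-1/42) - 3935) = 1/(-1/84 - 3935) = 1/(-330541/84) = -84/330541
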